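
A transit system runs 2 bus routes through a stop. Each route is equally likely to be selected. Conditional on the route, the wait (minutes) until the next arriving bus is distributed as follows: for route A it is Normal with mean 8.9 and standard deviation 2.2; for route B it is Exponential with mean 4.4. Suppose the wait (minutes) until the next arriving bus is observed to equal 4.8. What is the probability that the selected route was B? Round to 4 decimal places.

0.7050

Likelihoods f(4.8 | ·): A: 0.0319378; B: 0.0763434.
Posterior ∝ prior × likelihood. Numerator for B: 0.5·0.0763434 = 0.0381717.
Normalizing constant: 0.5·0.0319378 + 0.5·0.0763434 = 0.0541406.
P(B | observation) = 0.0381717 / 0.0541406 = 0.705048.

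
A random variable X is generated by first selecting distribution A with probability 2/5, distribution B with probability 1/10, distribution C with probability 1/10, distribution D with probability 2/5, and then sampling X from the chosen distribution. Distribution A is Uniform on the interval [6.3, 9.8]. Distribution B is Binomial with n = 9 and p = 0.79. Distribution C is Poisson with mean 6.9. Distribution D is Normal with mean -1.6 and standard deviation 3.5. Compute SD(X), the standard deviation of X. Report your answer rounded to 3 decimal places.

Per component, A: μ=8.05, E[X²]=65.8233; B: μ=7.11, E[X²]=52.0452; C: μ=6.9, E[X²]=54.51; D: μ=-1.6, E[X²]=14.81.
E[X] = 0.4·8.05 + 0.1·7.11 + 0.1·6.9 + 0.4·-1.6 = 3.981.
E[X²] = 0.4·65.8233 + 0.1·52.0452 + 0.1·54.51 + 0.4·14.81 = 42.9089.
Var(X) = E[X²] − (E[X])² = 42.9089 − 15.8484 = 27.0605.
SD(X) = √27.0605 = 5.20197.

5.202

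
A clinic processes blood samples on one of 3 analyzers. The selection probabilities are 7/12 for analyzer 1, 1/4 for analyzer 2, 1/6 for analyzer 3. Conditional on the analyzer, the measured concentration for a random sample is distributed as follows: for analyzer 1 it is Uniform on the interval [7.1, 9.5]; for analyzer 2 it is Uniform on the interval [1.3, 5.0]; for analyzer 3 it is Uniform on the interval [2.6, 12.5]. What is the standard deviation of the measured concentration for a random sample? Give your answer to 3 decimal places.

Per component, 1: μ=8.3, E[X²]=69.37; 2: μ=3.15, E[X²]=11.0633; 3: μ=7.55, E[X²]=65.17.
E[X] = 0.583333·8.3 + 0.25·3.15 + 0.166667·7.55 = 6.8875.
E[X²] = 0.583333·69.37 + 0.25·11.0633 + 0.166667·65.17 = 54.0933.
Var(X) = E[X²] − (E[X])² = 54.0933 − 47.4377 = 6.65568.
SD(X) = √6.65568 = 2.57986.

2.580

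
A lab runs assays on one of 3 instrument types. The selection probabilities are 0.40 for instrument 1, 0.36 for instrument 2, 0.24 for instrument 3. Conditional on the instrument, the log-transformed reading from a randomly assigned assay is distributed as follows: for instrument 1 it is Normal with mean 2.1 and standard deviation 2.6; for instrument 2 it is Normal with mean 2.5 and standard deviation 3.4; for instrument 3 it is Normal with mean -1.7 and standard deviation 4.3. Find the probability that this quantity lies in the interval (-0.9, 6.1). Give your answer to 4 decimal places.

0.6702

Conditional on each instrument, P(-0.9 < X < 6.1): 1: 0.81375; 2: 0.696505; 3: 0.391362.
By total probability, P(-0.9 < X < 6.1) = 0.4·0.81375 + 0.36·0.696505 + 0.24·0.391362 = 0.670169.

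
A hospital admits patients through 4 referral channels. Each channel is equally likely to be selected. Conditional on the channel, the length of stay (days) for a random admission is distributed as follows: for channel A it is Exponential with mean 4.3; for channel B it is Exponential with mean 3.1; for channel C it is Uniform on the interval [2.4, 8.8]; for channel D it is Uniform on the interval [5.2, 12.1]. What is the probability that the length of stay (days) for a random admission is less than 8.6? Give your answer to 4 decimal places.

Conditional on each channel, P(X < 8.6): A: 0.864665; B: 0.9376; C: 0.96875; D: 0.492754.
By total probability, P(X < 8.6) = 0.25·0.864665 + 0.25·0.9376 + 0.25·0.96875 + 0.25·0.492754 = 0.815942.

0.8159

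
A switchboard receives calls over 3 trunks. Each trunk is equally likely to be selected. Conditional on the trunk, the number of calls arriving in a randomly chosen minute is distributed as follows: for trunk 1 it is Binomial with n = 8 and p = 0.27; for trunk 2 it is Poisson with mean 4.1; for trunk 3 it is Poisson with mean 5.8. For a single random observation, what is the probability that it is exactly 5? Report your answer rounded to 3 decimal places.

Conditional on each trunk, P(X = 5): 1: 0.031259; 2: 0.160004; 3: 0.165596.
By total probability, P(X = 5) = 0.333333·0.031259 + 0.333333·0.160004 + 0.333333·0.165596 = 0.118953.

0.119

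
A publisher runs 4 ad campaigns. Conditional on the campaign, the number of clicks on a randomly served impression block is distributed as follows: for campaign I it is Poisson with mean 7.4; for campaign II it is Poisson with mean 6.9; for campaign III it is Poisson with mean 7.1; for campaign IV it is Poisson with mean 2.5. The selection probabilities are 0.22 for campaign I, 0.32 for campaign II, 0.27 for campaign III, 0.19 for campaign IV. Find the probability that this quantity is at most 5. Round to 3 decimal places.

Conditional on each campaign, P(X ≤ 5): I: 0.252557; II: 0.313662; III: 0.288119; IV: 0.957979.
By total probability, P(X ≤ 5) = 0.22·0.252557 + 0.32·0.313662 + 0.27·0.288119 + 0.19·0.957979 = 0.415743.

0.416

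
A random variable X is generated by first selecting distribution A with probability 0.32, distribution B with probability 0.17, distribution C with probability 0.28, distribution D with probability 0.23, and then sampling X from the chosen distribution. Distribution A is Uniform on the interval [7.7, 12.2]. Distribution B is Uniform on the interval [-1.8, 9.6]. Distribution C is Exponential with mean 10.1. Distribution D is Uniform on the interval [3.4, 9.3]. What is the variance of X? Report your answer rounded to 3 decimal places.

Per component, A: μ=9.95, E[X²]=100.69; B: μ=3.9, E[X²]=26.04; C: μ=10.1, E[X²]=204.02; D: μ=6.35, E[X²]=43.2233.
E[X] = 0.32·9.95 + 0.17·3.9 + 0.28·10.1 + 0.23·6.35 = 8.1355.
E[X²] = 0.32·100.69 + 0.17·26.04 + 0.28·204.02 + 0.23·43.2233 = 103.715.
Var(X) = E[X²] − (E[X])² = 103.715 − 66.1864 = 37.5282.

37.528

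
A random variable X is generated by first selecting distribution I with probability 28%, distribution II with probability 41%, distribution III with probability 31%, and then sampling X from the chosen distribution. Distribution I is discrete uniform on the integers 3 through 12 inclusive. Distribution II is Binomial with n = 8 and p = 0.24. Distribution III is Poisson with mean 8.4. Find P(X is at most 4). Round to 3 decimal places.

Conditional on each component, P(X ≤ 4): I: 0.2; II: 0.977045; III: 0.0789083.
By total probability, P(X ≤ 4) = 0.28·0.2 + 0.41·0.977045 + 0.31·0.0789083 = 0.48105.

0.481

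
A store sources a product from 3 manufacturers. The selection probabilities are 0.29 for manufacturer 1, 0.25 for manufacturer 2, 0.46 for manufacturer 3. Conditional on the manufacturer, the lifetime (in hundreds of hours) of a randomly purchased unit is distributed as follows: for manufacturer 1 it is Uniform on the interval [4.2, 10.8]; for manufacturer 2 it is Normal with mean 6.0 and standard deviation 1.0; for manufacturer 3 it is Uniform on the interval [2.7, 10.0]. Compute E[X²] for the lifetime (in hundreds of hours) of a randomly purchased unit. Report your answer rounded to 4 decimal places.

For each component E[X²] = Var + (mean)², giving 1: 59.88; 2: 37; 3: 44.7633.
Overall E[X²] = 0.29·59.88 + 0.25·37 + 0.46·44.7633 = 47.2063.

47.2063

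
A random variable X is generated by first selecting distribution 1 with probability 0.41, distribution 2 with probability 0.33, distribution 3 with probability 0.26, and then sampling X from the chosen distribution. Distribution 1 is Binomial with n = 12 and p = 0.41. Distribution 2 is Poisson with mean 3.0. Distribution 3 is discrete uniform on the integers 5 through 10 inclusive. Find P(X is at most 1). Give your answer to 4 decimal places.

Conditional on each component, P(X ≤ 1): 1: 0.0166159; 2: 0.199148; 3: 0.
By total probability, P(X ≤ 1) = 0.41·0.0166159 + 0.33·0.199148 + 0.26·0 = 0.0725314.

0.0725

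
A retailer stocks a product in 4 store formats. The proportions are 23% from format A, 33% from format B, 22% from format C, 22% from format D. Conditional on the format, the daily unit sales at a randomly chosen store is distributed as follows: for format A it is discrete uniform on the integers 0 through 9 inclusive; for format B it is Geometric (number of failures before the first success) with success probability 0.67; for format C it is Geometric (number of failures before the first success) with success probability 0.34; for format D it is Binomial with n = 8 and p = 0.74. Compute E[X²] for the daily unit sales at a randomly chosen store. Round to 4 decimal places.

17.0115

For each component E[X²] = Var + (mean)², giving A: 28.5; B: 0.977723; C: 9.47751; D: 36.5856.
Overall E[X²] = 0.23·28.5 + 0.33·0.977723 + 0.22·9.47751 + 0.22·36.5856 = 17.0115.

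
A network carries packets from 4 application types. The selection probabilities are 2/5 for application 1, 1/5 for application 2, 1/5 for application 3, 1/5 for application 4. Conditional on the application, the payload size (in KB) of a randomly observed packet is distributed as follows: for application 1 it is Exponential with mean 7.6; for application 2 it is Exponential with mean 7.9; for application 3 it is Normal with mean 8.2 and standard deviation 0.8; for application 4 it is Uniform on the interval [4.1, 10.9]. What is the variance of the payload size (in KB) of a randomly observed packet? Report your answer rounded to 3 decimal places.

Per component, 1: μ=7.6, E[X²]=115.52; 2: μ=7.9, E[X²]=124.82; 3: μ=8.2, E[X²]=67.88; 4: μ=7.5, E[X²]=60.1033.
E[X] = 0.4·7.6 + 0.2·7.9 + 0.2·8.2 + 0.2·7.5 = 7.76.
E[X²] = 0.4·115.52 + 0.2·124.82 + 0.2·67.88 + 0.2·60.1033 = 96.7687.
Var(X) = E[X²] − (E[X])² = 96.7687 − 60.2176 = 36.5511.

36.551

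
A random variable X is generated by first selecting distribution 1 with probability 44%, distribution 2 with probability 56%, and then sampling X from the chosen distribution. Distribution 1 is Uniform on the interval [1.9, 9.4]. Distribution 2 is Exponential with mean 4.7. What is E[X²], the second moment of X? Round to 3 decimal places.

40.849

For each component E[X²] = Var + (mean)², giving 1: 36.61; 2: 44.18.
Overall E[X²] = 0.44·36.61 + 0.56·44.18 = 40.8492.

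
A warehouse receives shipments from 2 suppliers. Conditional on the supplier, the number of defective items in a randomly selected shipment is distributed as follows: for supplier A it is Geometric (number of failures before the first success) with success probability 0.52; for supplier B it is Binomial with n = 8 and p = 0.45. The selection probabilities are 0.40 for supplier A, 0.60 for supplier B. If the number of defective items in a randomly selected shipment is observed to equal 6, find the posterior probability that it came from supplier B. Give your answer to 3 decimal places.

0.943

Likelihoods P(X=6 | ·): A: 0.00635991; B: 0.0703329.
Posterior ∝ prior × likelihood. Numerator for B: 0.6·0.0703329 = 0.0421997.
Normalizing constant: 0.4·0.00635991 + 0.6·0.0703329 = 0.0447437.
P(B | observation) = 0.0421997 / 0.0447437 = 0.943144.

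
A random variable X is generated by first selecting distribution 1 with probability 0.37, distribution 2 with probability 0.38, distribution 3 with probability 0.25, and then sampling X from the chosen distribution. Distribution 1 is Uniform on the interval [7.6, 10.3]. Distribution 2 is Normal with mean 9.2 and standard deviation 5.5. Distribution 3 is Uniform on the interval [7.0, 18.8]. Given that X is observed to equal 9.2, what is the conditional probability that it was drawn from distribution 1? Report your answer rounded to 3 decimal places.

0.738

Likelihoods f(9.2 | ·): 1: 0.37037; 2: 0.072535; 3: 0.0847458.
Posterior ∝ prior × likelihood. Numerator for 1: 0.37·0.37037 = 0.137037.
Normalizing constant: 0.37·0.37037 + 0.38·0.072535 + 0.25·0.0847458 = 0.185787.
P(1 | observation) = 0.137037 / 0.185787 = 0.737604.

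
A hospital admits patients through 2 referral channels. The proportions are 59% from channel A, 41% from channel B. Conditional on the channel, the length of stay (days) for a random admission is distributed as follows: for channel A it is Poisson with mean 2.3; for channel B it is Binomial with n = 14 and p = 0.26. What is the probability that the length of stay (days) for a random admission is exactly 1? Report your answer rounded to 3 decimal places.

0.166

Conditional on each channel, P(X = 1): A: 0.230595; B: 0.0726296.
By total probability, P(X = 1) = 0.59·0.230595 + 0.41·0.0726296 = 0.165829.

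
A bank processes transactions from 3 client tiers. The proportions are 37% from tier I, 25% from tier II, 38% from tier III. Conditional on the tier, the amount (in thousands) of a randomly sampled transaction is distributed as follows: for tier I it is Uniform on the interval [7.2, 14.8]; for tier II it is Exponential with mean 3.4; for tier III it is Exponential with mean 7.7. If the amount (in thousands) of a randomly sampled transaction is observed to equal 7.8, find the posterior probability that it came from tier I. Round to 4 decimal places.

0.6577

Likelihoods f(7.8 | ·): I: 0.131579; II: 0.0296619; III: 0.0471601.
Posterior ∝ prior × likelihood. Numerator for I: 0.37·0.131579 = 0.0486842.
Normalizing constant: 0.37·0.131579 + 0.25·0.0296619 + 0.38·0.0471601 = 0.0740205.
P(I | observation) = 0.0486842 / 0.0740205 = 0.657712.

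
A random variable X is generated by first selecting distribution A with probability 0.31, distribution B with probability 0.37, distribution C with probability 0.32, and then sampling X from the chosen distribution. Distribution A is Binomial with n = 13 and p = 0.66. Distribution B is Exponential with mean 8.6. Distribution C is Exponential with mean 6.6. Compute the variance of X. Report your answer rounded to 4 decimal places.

43.0713

Per component, A: μ=8.58, E[X²]=76.5336; B: μ=8.6, E[X²]=147.92; C: μ=6.6, E[X²]=87.12.
E[X] = 0.31·8.58 + 0.37·8.6 + 0.32·6.6 = 7.9538.
E[X²] = 0.31·76.5336 + 0.37·147.92 + 0.32·87.12 = 106.334.
Var(X) = E[X²] − (E[X])² = 106.334 − 63.2629 = 43.0713.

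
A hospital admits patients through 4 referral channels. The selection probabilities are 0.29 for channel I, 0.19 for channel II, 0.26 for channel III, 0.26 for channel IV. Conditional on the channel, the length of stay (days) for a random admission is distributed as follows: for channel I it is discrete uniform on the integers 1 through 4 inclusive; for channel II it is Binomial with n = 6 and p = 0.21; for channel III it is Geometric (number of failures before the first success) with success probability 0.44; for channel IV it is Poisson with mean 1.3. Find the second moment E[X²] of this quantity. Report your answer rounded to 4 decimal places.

For each component E[X²] = Var + (mean)², giving I: 7.5; II: 2.583; III: 4.5124; IV: 2.99.
Overall E[X²] = 0.29·7.5 + 0.19·2.583 + 0.26·4.5124 + 0.26·2.99 = 4.61639.

4.6164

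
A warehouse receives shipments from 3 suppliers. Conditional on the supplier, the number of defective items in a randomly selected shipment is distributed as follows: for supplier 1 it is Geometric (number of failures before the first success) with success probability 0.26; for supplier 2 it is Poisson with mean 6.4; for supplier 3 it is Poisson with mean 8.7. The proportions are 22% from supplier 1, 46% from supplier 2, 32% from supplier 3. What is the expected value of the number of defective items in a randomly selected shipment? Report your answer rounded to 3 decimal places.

6.354

Component means — 1: 2.84615; 2: 6.4; 3: 8.7.
E[X] = 0.22·2.84615 + 0.46·6.4 + 0.32·8.7 = 6.35415.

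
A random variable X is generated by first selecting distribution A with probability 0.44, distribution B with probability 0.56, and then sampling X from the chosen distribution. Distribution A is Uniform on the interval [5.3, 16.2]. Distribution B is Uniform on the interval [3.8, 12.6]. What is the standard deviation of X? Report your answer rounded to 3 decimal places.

Per component, A: μ=10.75, E[X²]=125.463; B: μ=8.2, E[X²]=73.6933.
E[X] = 0.44·10.75 + 0.56·8.2 = 9.322.
E[X²] = 0.44·125.463 + 0.56·73.6933 = 96.4721.
Var(X) = E[X²] − (E[X])² = 96.4721 − 86.8997 = 9.57245.
SD(X) = √9.57245 = 3.09394.

3.094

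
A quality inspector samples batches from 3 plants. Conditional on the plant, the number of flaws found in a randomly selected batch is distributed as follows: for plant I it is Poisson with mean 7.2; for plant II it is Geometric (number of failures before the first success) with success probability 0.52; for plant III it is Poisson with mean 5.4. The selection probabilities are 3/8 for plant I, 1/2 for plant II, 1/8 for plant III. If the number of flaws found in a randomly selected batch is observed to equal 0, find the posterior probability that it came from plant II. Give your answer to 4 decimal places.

0.9968

Likelihoods P(X=0 | ·): I: 0.000746586; II: 0.52; III: 0.00451658.
Posterior ∝ prior × likelihood. Numerator for II: 0.5·0.52 = 0.26.
Normalizing constant: 0.375·0.000746586 + 0.5·0.52 + 0.125·0.00451658 = 0.260845.
P(II | observation) = 0.26 / 0.260845 = 0.996762.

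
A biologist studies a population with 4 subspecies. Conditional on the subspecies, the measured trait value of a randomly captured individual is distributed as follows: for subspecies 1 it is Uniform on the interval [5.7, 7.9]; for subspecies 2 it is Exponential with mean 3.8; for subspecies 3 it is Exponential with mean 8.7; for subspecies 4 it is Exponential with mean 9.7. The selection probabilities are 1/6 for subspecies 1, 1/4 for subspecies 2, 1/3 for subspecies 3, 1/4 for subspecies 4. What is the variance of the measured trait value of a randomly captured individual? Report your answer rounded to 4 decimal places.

57.6155

Per component, 1: μ=6.8, E[X²]=46.6433; 2: μ=3.8, E[X²]=28.88; 3: μ=8.7, E[X²]=151.38; 4: μ=9.7, E[X²]=188.18.
E[X] = 0.166667·6.8 + 0.25·3.8 + 0.333333·8.7 + 0.25·9.7 = 7.40833.
E[X²] = 0.166667·46.6433 + 0.25·28.88 + 0.333333·151.38 + 0.25·188.18 = 112.499.
Var(X) = E[X²] − (E[X])² = 112.499 − 54.8834 = 57.6155.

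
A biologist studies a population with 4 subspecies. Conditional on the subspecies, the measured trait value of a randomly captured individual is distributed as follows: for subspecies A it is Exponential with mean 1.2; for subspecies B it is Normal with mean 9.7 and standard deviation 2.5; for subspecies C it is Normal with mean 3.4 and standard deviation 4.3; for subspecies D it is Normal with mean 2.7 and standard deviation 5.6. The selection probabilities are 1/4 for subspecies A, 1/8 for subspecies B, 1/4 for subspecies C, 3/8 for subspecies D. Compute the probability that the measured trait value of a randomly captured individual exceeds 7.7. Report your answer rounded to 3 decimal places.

Conditional on each subspecies, P(X > 7.7): A: 0.00163409; B: 0.788145; C: 0.158655; D: 0.185967.
By total probability, P(X > 7.7) = 0.25·0.00163409 + 0.125·0.788145 + 0.25·0.158655 + 0.375·0.185967 = 0.208328.

0.208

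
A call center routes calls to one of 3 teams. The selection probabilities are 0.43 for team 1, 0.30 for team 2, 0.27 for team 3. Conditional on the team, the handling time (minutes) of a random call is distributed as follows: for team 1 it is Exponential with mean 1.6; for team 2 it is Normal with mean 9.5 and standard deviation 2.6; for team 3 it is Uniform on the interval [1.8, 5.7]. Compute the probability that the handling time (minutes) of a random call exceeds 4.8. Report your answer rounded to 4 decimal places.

Conditional on each team, P(X > 4.8): 1: 0.0497871; 2: 0.964673; 3: 0.230769.
By total probability, P(X > 4.8) = 0.43·0.0497871 + 0.3·0.964673 + 0.27·0.230769 = 0.373118.

0.3731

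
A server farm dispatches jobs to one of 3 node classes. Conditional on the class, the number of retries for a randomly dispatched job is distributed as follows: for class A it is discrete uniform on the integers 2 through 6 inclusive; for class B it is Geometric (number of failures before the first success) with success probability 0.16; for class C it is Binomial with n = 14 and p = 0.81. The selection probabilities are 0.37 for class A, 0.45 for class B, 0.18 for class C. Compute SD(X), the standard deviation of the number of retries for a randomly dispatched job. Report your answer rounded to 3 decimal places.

Per component, A: μ=4, E[X²]=18; B: μ=5.25, E[X²]=60.375; C: μ=11.34, E[X²]=130.75.
E[X] = 0.37·4 + 0.45·5.25 + 0.18·11.34 = 5.8837.
E[X²] = 0.37·18 + 0.45·60.375 + 0.18·130.75 = 57.3638.
Var(X) = E[X²] − (E[X])² = 57.3638 − 34.6179 = 22.7459.
SD(X) = √22.7459 = 4.76926.

4.769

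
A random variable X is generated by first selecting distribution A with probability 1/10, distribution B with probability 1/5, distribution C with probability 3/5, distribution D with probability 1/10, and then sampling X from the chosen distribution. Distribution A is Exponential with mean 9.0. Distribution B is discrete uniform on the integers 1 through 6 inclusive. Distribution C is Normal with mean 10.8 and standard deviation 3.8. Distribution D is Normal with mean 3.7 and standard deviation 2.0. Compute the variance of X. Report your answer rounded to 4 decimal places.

Per component, A: μ=9, E[X²]=162; B: μ=3.5, E[X²]=15.1667; C: μ=10.8, E[X²]=131.08; D: μ=3.7, E[X²]=17.69.
E[X] = 0.1·9 + 0.2·3.5 + 0.6·10.8 + 0.1·3.7 = 8.45.
E[X²] = 0.1·162 + 0.2·15.1667 + 0.6·131.08 + 0.1·17.69 = 99.6503.
Var(X) = E[X²] − (E[X])² = 99.6503 − 71.4025 = 28.2478.

28.2478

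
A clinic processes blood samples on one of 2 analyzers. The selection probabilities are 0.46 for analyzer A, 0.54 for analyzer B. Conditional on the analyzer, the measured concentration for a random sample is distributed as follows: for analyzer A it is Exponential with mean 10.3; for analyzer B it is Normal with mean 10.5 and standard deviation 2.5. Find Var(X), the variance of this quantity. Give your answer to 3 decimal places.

52.186

Per component, A: μ=10.3, E[X²]=212.18; B: μ=10.5, E[X²]=116.5.
E[X] = 0.46·10.3 + 0.54·10.5 = 10.408.
E[X²] = 0.46·212.18 + 0.54·116.5 = 160.513.
Var(X) = E[X²] − (E[X])² = 160.513 − 108.326 = 52.1863.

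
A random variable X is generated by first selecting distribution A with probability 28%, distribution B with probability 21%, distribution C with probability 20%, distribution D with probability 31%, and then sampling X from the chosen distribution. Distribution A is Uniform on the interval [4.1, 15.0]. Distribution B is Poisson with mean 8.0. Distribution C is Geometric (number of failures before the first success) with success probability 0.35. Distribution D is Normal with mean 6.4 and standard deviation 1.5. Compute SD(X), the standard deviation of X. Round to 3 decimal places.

Per component, A: μ=9.55, E[X²]=101.103; B: μ=8, E[X²]=72; C: μ=1.85714, E[X²]=8.7551; D: μ=6.4, E[X²]=43.21.
E[X] = 0.28·9.55 + 0.21·8 + 0.2·1.85714 + 0.31·6.4 = 6.70943.
E[X²] = 0.28·101.103 + 0.21·72 + 0.2·8.7551 + 0.31·43.21 = 58.5751.
Var(X) = E[X²] − (E[X])² = 58.5751 − 45.0164 = 13.5586.
SD(X) = √13.5586 = 3.6822.

3.682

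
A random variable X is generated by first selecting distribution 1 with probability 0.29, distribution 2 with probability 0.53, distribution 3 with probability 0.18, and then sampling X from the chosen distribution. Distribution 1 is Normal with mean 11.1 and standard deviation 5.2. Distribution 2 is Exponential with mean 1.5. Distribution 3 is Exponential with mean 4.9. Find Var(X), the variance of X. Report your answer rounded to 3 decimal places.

Per component, 1: μ=11.1, E[X²]=150.25; 2: μ=1.5, E[X²]=4.5; 3: μ=4.9, E[X²]=48.02.
E[X] = 0.29·11.1 + 0.53·1.5 + 0.18·4.9 = 4.896.
E[X²] = 0.29·150.25 + 0.53·4.5 + 0.18·48.02 = 54.6011.
Var(X) = E[X²] − (E[X])² = 54.6011 − 23.9708 = 30.6303.

30.630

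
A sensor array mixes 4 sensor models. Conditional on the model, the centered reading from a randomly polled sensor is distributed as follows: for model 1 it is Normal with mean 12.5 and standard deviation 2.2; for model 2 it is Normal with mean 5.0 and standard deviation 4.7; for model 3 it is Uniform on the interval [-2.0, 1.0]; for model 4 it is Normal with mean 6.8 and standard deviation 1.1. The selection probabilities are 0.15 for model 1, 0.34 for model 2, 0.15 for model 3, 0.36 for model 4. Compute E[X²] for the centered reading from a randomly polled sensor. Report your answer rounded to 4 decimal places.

57.4061

For each component E[X²] = Var + (mean)², giving 1: 161.09; 2: 47.09; 3: 1; 4: 47.45.
Overall E[X²] = 0.15·161.09 + 0.34·47.09 + 0.15·1 + 0.36·47.45 = 57.4061.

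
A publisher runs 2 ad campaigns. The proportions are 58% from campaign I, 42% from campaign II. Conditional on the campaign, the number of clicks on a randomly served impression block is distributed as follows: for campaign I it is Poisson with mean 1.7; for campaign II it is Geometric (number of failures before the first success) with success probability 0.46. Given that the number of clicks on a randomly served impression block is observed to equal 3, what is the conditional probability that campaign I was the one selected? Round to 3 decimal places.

0.740

Likelihoods P(X=3 | ·): I: 0.149587; II: 0.0724334.
Posterior ∝ prior × likelihood. Numerator for I: 0.58·0.149587 = 0.0867607.
Normalizing constant: 0.58·0.149587 + 0.42·0.0724334 = 0.117183.
P(I | observation) = 0.0867607 / 0.117183 = 0.740388.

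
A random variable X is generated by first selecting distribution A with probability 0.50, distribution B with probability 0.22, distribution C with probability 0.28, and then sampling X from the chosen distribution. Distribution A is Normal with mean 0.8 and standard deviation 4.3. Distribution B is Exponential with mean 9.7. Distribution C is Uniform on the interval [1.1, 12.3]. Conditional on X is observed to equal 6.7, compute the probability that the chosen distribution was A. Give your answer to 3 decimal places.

Likelihoods f(6.7 | ·): A: 0.0361936; B: 0.0516716; C: 0.0892857.
Posterior ∝ prior × likelihood. Numerator for A: 0.5·0.0361936 = 0.0180968.
Normalizing constant: 0.5·0.0361936 + 0.22·0.0516716 + 0.28·0.0892857 = 0.0544645.
P(A | observation) = 0.0180968 / 0.0544645 = 0.332267.

0.332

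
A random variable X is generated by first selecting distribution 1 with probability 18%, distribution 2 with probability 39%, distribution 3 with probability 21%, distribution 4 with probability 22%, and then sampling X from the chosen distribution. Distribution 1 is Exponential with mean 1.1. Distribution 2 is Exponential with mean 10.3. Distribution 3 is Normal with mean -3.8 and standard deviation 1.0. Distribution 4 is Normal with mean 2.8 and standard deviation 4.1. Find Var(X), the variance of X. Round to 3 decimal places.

75.586

Per component, 1: μ=1.1, E[X²]=2.42; 2: μ=10.3, E[X²]=212.18; 3: μ=-3.8, E[X²]=15.44; 4: μ=2.8, E[X²]=24.65.
E[X] = 0.18·1.1 + 0.39·10.3 + 0.21·-3.8 + 0.22·2.8 = 4.033.
E[X²] = 0.18·2.42 + 0.39·212.18 + 0.21·15.44 + 0.22·24.65 = 91.8512.
Var(X) = E[X²] − (E[X])² = 91.8512 − 16.2651 = 75.5861.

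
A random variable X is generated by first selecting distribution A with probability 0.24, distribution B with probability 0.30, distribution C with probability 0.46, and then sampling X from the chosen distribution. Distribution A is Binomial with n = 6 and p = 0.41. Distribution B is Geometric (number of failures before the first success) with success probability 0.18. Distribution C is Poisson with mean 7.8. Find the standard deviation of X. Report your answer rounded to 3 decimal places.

4.055

Per component, A: μ=2.46, E[X²]=7.503; B: μ=4.55556, E[X²]=46.0617; C: μ=7.8, E[X²]=68.64.
E[X] = 0.24·2.46 + 0.3·4.55556 + 0.46·7.8 = 5.54507.
E[X²] = 0.24·7.503 + 0.3·46.0617 + 0.46·68.64 = 47.1936.
Var(X) = E[X²] − (E[X])² = 47.1936 − 30.7478 = 16.4459.
SD(X) = √16.4459 = 4.05535.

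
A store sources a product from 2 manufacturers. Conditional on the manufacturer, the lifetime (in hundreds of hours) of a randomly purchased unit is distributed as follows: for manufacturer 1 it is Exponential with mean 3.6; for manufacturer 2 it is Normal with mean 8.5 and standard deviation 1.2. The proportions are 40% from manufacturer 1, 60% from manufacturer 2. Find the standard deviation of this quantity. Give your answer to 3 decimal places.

Per component, 1: μ=3.6, E[X²]=25.92; 2: μ=8.5, E[X²]=73.69.
E[X] = 0.4·3.6 + 0.6·8.5 = 6.54.
E[X²] = 0.4·25.92 + 0.6·73.69 = 54.582.
Var(X) = E[X²] − (E[X])² = 54.582 − 42.7716 = 11.8104.
SD(X) = √11.8104 = 3.43663.

3.437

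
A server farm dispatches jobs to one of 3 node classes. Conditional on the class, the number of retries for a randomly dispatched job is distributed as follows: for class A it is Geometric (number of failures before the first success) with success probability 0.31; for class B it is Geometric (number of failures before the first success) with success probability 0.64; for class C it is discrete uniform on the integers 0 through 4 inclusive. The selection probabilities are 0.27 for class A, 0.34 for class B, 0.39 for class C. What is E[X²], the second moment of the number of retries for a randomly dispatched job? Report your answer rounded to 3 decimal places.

For each component E[X²] = Var + (mean)², giving A: 12.1342; B: 1.19531; C: 6.
Overall E[X²] = 0.27·12.1342 + 0.34·1.19531 + 0.39·6 = 6.02265.

6.023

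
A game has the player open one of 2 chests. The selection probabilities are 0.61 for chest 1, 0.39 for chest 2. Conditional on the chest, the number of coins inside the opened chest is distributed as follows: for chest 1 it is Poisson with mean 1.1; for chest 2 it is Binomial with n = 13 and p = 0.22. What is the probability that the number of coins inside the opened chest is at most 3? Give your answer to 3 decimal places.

Conditional on each chest, P(X ≤ 3): 1: 0.974258; 2: 0.683914.
By total probability, P(X ≤ 3) = 0.61·0.974258 + 0.39·0.683914 = 0.861024.

0.861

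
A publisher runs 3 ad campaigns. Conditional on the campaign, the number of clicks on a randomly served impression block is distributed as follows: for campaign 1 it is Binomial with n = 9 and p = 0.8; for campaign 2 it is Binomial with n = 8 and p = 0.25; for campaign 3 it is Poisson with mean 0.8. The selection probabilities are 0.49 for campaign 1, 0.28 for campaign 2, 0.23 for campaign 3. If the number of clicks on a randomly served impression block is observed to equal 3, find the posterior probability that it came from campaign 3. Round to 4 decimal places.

Likelihoods P(X=3 | ·): 1: 0.00275251; 2: 0.207642; 3: 0.0383427.
Posterior ∝ prior × likelihood. Numerator for 3: 0.23·0.0383427 = 0.00881883.
Normalizing constant: 0.49·0.00275251 + 0.28·0.207642 + 0.23·0.0383427 = 0.0683072.
P(3 | observation) = 0.00881883 / 0.0683072 = 0.129105.

0.1291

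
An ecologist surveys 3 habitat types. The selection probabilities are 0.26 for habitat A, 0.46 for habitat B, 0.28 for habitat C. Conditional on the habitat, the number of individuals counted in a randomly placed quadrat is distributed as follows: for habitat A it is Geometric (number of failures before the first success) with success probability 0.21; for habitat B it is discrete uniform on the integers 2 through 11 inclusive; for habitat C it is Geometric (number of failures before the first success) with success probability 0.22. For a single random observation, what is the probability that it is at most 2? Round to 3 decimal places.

Conditional on each habitat, P(X ≤ 2): A: 0.506961; B: 0.1; C: 0.525448.
By total probability, P(X ≤ 2) = 0.26·0.506961 + 0.46·0.1 + 0.28·0.525448 = 0.324935.

0.325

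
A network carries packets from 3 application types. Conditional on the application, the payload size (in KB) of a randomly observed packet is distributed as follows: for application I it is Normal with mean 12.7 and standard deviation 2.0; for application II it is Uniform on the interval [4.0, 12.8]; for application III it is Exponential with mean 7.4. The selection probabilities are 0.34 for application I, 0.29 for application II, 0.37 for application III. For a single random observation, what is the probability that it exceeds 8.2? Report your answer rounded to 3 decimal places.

Conditional on each application, P(X > 8.2): I: 0.987776; II: 0.522727; III: 0.330183.
By total probability, P(X > 8.2) = 0.34·0.987776 + 0.29·0.522727 + 0.37·0.330183 = 0.609602.

0.610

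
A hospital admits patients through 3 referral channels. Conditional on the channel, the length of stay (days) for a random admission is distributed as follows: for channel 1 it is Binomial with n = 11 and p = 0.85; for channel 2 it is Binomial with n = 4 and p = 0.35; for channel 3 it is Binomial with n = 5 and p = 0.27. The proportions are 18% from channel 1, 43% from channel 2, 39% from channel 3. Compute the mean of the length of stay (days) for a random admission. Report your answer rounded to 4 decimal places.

Component means — 1: 9.35; 2: 1.4; 3: 1.35.
E[X] = 0.18·9.35 + 0.43·1.4 + 0.39·1.35 = 2.8115.

2.8115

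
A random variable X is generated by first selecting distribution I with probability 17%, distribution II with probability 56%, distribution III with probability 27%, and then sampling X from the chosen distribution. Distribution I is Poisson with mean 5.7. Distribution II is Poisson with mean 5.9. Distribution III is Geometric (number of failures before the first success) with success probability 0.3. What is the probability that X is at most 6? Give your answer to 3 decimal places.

Conditional on each component, P(X ≤ 6): I: 0.654366; II: 0.622361; III: 0.917646.
By total probability, P(X ≤ 6) = 0.17·0.654366 + 0.56·0.622361 + 0.27·0.917646 = 0.707529.

0.708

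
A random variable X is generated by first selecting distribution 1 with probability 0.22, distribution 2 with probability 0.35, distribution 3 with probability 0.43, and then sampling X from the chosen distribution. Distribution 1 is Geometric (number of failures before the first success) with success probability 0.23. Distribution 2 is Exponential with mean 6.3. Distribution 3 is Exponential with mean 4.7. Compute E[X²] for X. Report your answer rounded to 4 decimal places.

52.4484

For each component E[X²] = Var + (mean)², giving 1: 25.7637; 2: 79.38; 3: 44.18.
Overall E[X²] = 0.22·25.7637 + 0.35·79.38 + 0.43·44.18 = 52.4484.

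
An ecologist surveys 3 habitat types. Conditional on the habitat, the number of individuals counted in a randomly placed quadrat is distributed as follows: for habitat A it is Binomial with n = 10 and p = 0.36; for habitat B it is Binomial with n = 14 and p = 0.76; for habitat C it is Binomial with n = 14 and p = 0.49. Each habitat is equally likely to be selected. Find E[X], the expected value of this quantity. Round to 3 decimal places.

7.033

Component means — A: 3.6; B: 10.64; C: 6.86.
E[X] = 0.333333·3.6 + 0.333333·10.64 + 0.333333·6.86 = 7.03333.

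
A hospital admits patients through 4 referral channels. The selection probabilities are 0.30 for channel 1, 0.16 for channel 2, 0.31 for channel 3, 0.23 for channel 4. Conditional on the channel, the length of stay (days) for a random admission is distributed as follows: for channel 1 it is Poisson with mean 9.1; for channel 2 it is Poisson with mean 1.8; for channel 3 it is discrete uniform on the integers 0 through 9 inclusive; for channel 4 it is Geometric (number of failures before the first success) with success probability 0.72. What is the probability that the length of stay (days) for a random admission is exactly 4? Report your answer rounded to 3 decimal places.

Conditional on each channel, P(X = 4): 1: 0.0319062; 2: 0.0723017; 3: 0.1; 4: 0.00442552.
By total probability, P(X = 4) = 0.3·0.0319062 + 0.16·0.0723017 + 0.31·0.1 + 0.23·0.00442552 = 0.053158.

0.053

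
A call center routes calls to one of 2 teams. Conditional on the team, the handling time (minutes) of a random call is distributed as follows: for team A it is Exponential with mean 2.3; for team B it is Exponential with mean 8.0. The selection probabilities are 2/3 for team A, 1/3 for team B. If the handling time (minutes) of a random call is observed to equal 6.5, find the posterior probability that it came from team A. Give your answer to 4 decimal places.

Likelihoods f(6.5 | ·): A: 0.0257584; B: 0.0554684.
Posterior ∝ prior × likelihood. Numerator for A: 0.666667·0.0257584 = 0.0171722.
Normalizing constant: 0.666667·0.0257584 + 0.333333·0.0554684 = 0.0356617.
P(A | observation) = 0.0171722 / 0.0356617 = 0.481532.

0.4815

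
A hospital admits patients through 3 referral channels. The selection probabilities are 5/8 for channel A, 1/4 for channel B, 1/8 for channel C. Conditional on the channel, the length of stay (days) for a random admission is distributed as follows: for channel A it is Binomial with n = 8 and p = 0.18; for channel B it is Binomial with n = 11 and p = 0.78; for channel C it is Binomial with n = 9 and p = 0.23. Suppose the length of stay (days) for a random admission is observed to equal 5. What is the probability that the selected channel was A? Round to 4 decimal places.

0.3318

Likelihoods P(X=5 | ·): A: 0.00583435; B: 0.0151235; C: 0.0285084.
Posterior ∝ prior × likelihood. Numerator for A: 0.625·0.00583435 = 0.00364647.
Normalizing constant: 0.625·0.00583435 + 0.25·0.0151235 + 0.125·0.0285084 = 0.0109909.
P(A | observation) = 0.00364647 / 0.0109909 = 0.331772.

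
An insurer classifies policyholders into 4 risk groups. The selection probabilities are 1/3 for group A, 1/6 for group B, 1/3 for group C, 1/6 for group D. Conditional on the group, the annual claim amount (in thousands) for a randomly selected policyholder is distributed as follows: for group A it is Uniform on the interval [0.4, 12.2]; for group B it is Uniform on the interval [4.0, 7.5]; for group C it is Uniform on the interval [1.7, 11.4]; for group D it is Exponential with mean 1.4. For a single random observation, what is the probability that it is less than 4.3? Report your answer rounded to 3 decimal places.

Conditional on each group, P(X < 4.3): A: 0.330508; B: 0.0857143; C: 0.268041; D: 0.953645.
By total probability, P(X < 4.3) = 0.333333·0.330508 + 0.166667·0.0857143 + 0.333333·0.268041 + 0.166667·0.953645 = 0.372743.

0.373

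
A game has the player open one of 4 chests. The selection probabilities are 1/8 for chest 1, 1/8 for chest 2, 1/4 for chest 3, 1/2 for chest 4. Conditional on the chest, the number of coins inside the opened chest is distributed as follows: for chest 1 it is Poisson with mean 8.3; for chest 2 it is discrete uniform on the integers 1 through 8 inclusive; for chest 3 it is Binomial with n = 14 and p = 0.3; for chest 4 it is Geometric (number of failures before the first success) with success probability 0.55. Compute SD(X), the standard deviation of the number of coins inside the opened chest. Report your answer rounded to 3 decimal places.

Per component, 1: μ=8.3, E[X²]=77.19; 2: μ=4.5, E[X²]=25.5; 3: μ=4.2, E[X²]=20.58; 4: μ=0.818182, E[X²]=2.15702.
E[X] = 0.125·8.3 + 0.125·4.5 + 0.25·4.2 + 0.5·0.818182 = 3.05909.
E[X²] = 0.125·77.19 + 0.125·25.5 + 0.25·20.58 + 0.5·2.15702 = 19.0598.
Var(X) = E[X²] − (E[X])² = 19.0598 − 9.35804 = 9.70173.
SD(X) = √9.70173 = 3.11476.

3.115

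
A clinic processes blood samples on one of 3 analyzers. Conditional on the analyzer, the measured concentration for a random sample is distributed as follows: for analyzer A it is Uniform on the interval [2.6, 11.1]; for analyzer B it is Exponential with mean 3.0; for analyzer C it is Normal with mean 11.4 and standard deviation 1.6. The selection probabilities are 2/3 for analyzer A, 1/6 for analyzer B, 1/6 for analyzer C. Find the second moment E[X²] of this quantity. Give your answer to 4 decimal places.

60.3822

For each component E[X²] = Var + (mean)², giving A: 52.9433; B: 18; C: 132.52.
Overall E[X²] = 0.666667·52.9433 + 0.166667·18 + 0.166667·132.52 = 60.3822.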